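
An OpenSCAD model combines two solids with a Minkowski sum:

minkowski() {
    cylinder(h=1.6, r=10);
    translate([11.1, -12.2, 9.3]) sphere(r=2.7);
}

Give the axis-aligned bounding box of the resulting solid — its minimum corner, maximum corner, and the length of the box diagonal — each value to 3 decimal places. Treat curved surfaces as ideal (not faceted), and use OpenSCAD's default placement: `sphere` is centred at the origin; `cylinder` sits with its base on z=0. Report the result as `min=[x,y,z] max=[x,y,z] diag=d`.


A = translate([11.1, -12.2, 9.3]) sphere(r=2.7) → bbox [8.4,-14.9,6.6] .. [13.8,-9.5,12]
B = cylinder(h=1.6, r=10) → bbox [-10,-10,0] .. [10,10,1.6]
lo = A.lo+B.lo = [8.4-10, -14.9-10, 6.6+0] = [-1.600,-24.900,6.600]
hi = A.hi+B.hi = [13.8+10, -9.5+10, 12+1.6] = [23.800,0.500,13.600]
diag = √(25.4²+25.4²+7²) = √1339.32 = 36.597

min=[-1.600,-24.900,6.600] max=[23.800,0.500,13.600] diag=36.597


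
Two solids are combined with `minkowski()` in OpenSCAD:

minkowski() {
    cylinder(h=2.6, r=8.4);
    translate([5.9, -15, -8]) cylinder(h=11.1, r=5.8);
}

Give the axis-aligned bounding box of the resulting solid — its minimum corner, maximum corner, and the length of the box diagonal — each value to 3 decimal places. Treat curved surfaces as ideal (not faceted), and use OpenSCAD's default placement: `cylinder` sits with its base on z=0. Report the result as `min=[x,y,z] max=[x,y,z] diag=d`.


A = translate([5.9, -15, -8]) cylinder(h=11.1, r=5.8) → bbox [0.1,-20.8,-8] .. [11.7,-9.2,3.1]
B = cylinder(h=2.6, r=8.4) → bbox [-8.4,-8.4,0] .. [8.4,8.4,2.6]
lo = A.lo+B.lo = [0.1-8.4, -20.8-8.4, -8+0] = [-8.300,-29.200,-8.000]
hi = A.hi+B.hi = [11.7+8.4, -9.2+8.4, 3.1+2.6] = [20.100,-0.800,5.700]
diag = √(28.4²+28.4²+13.7²) = √1800.81 = 42.436

min=[-8.300,-29.200,-8.000] max=[20.100,-0.800,5.700] diag=42.436


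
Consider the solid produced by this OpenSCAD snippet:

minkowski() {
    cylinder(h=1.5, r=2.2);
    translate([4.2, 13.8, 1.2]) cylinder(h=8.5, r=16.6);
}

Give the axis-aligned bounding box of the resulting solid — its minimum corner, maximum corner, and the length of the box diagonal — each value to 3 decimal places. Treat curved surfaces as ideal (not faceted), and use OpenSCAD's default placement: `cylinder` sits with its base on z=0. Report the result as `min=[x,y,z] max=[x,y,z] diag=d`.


A = translate([4.2, 13.8, 1.2]) cylinder(h=8.5, r=16.6) → bbox [-12.4,-2.8,1.2] .. [20.8,30.4,9.7]
B = cylinder(h=1.5, r=2.2) → bbox [-2.2,-2.2,0] .. [2.2,2.2,1.5]
lo = A.lo+B.lo = [-12.4-2.2, -2.8-2.2, 1.2+0] = [-14.600,-5.000,1.200]
hi = A.hi+B.hi = [20.8+2.2, 30.4+2.2, 9.7+1.5] = [23.000,32.600,11.200]
diag = √(37.6²+37.6²+10²) = √2927.52 = 54.107

min=[-14.600,-5.000,1.200] max=[23.000,32.600,11.200] diag=54.107


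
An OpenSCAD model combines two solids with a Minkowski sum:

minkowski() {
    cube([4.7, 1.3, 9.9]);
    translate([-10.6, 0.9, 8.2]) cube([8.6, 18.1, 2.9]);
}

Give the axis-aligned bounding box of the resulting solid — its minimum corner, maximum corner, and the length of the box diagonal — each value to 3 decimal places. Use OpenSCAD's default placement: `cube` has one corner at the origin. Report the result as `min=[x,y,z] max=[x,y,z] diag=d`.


A = translate([-10.6, 0.9, 8.2]) cube([8.6, 18.1, 2.9]) → bbox [-10.6,0.9,8.2] .. [-2,19,11.1]
B = cube([4.7, 1.3, 9.9]) → bbox [0,0,0] .. [4.7,1.3,9.9]
lo = A.lo+B.lo = [-10.6+0, 0.9+0, 8.2+0] = [-10.600,0.900,8.200]
hi = A.hi+B.hi = [-2+4.7, 19+1.3, 11.1+9.9] = [2.700,20.300,21.000]
diag = √(13.3²+19.4²+12.8²) = √717.09 = 26.779

min=[-10.600,0.900,8.200] max=[2.700,20.300,21.000] diag=26.779


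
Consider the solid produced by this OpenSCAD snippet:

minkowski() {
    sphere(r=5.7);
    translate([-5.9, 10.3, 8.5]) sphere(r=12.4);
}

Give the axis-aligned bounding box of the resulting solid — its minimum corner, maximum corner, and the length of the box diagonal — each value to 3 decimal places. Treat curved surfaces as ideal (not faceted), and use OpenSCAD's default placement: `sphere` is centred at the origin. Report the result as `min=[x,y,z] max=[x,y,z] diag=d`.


min=[-24.000,-7.800,-9.600] max=[12.200,28.400,26.600] diag=62.700

A = translate([-5.9, 10.3, 8.5]) sphere(r=12.4) → bbox [-18.3,-2.1,-3.9] .. [6.5,22.7,20.9]
B = sphere(r=5.7) → bbox [-5.7,-5.7,-5.7] .. [5.7,5.7,5.7]
lo = A.lo+B.lo = [-18.3-5.7, -2.1-5.7, -3.9-5.7] = [-24.000,-7.800,-9.600]
hi = A.hi+B.hi = [6.5+5.7, 22.7+5.7, 20.9+5.7] = [12.200,28.400,26.600]
diag = √(36.2²+36.2²+36.2²) = √3931.32 = 62.700


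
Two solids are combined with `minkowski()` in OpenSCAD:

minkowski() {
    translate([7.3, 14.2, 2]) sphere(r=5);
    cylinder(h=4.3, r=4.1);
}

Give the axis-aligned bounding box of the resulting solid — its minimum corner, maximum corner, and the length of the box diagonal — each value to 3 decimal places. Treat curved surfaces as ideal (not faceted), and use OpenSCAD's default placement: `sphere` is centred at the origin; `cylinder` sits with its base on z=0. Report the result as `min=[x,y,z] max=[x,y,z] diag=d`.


A = translate([7.3, 14.2, 2]) sphere(r=5) → bbox [2.3,9.2,-3] .. [12.3,19.2,7]
B = cylinder(h=4.3, r=4.1) → bbox [-4.1,-4.1,0] .. [4.1,4.1,4.3]
lo = A.lo+B.lo = [2.3-4.1, 9.2-4.1, -3+0] = [-1.800,5.100,-3.000]
hi = A.hi+B.hi = [12.3+4.1, 19.2+4.1, 7+4.3] = [16.400,23.300,11.300]
diag = √(18.2²+18.2²+14.3²) = √866.97 = 29.444

min=[-1.800,5.100,-3.000] max=[16.400,23.300,11.300] diag=29.444


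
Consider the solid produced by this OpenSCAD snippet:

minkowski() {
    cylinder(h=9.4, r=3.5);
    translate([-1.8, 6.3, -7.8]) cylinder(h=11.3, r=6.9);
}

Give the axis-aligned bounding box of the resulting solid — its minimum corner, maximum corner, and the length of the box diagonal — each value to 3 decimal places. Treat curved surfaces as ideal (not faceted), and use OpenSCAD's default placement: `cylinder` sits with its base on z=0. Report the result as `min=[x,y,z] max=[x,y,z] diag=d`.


A = translate([-1.8, 6.3, -7.8]) cylinder(h=11.3, r=6.9) → bbox [-8.7,-0.6,-7.8] .. [5.1,13.2,3.5]
B = cylinder(h=9.4, r=3.5) → bbox [-3.5,-3.5,0] .. [3.5,3.5,9.4]
lo = A.lo+B.lo = [-8.7-3.5, -0.6-3.5, -7.8+0] = [-12.200,-4.100,-7.800]
hi = A.hi+B.hi = [5.1+3.5, 13.2+3.5, 3.5+9.4] = [8.600,16.700,12.900]
diag = √(20.8²+20.8²+20.7²) = √1293.77 = 35.969

min=[-12.200,-4.100,-7.800] max=[8.600,16.700,12.900] diag=35.969


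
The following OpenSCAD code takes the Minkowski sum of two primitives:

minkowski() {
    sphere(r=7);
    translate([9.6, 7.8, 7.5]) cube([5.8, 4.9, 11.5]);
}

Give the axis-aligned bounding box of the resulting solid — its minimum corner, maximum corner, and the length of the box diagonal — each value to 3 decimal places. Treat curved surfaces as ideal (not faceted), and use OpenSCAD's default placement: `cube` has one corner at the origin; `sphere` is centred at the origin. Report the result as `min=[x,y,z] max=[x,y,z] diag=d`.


min=[2.600,0.800,0.500] max=[22.400,19.700,26.000] diag=37.410

A = translate([9.6, 7.8, 7.5]) cube([5.8, 4.9, 11.5]) → bbox [9.6,7.8,7.5] .. [15.4,12.7,19]
B = sphere(r=7) → bbox [-7,-7,-7] .. [7,7,7]
lo = A.lo+B.lo = [9.6-7, 7.8-7, 7.5-7] = [2.600,0.800,0.500]
hi = A.hi+B.hi = [15.4+7, 12.7+7, 19+7] = [22.400,19.700,26.000]
diag = √(19.8²+18.9²+25.5²) = √1399.5 = 37.410


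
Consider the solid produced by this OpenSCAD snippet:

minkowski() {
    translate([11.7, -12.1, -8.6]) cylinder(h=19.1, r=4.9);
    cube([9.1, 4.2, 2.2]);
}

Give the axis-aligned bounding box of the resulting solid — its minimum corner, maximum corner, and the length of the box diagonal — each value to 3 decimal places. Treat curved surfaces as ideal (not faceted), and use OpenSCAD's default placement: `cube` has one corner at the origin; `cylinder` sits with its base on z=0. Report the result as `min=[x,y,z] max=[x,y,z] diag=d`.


min=[6.800,-17.000,-8.600] max=[25.700,-3.000,12.700] diag=31.732

A = translate([11.7, -12.1, -8.6]) cylinder(h=19.1, r=4.9) → bbox [6.8,-17,-8.6] .. [16.6,-7.2,10.5]
B = cube([9.1, 4.2, 2.2]) → bbox [0,0,0] .. [9.1,4.2,2.2]
lo = A.lo+B.lo = [6.8+0, -17+0, -8.6+0] = [6.800,-17.000,-8.600]
hi = A.hi+B.hi = [16.6+9.1, -7.2+4.2, 10.5+2.2] = [25.700,-3.000,12.700]
diag = √(18.9²+14²+21.3²) = √1006.9 = 31.732


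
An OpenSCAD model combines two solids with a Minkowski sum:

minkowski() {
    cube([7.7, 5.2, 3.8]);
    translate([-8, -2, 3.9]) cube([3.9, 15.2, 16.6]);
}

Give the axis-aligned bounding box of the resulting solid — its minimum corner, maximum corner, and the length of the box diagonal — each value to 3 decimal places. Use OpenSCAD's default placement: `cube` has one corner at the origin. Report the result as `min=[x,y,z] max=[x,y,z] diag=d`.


min=[-8.000,-2.000,3.900] max=[3.600,18.400,24.300] diag=31.095

A = translate([-8, -2, 3.9]) cube([3.9, 15.2, 16.6]) → bbox [-8,-2,3.9] .. [-4.1,13.2,20.5]
B = cube([7.7, 5.2, 3.8]) → bbox [0,0,0] .. [7.7,5.2,3.8]
lo = A.lo+B.lo = [-8+0, -2+0, 3.9+0] = [-8.000,-2.000,3.900]
hi = A.hi+B.hi = [-4.1+7.7, 13.2+5.2, 20.5+3.8] = [3.600,18.400,24.300]
diag = √(11.6²+20.4²+20.4²) = √966.88 = 31.095


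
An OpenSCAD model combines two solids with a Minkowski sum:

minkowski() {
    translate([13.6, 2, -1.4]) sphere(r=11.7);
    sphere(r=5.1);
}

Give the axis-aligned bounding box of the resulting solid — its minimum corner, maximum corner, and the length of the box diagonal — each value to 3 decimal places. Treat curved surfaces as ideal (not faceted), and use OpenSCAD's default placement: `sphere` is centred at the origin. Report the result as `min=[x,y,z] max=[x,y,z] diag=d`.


min=[-3.200,-14.800,-18.200] max=[30.400,18.800,15.400] diag=58.197

A = translate([13.6, 2, -1.4]) sphere(r=11.7) → bbox [1.9,-9.7,-13.1] .. [25.3,13.7,10.3]
B = sphere(r=5.1) → bbox [-5.1,-5.1,-5.1] .. [5.1,5.1,5.1]
lo = A.lo+B.lo = [1.9-5.1, -9.7-5.1, -13.1-5.1] = [-3.200,-14.800,-18.200]
hi = A.hi+B.hi = [25.3+5.1, 13.7+5.1, 10.3+5.1] = [30.400,18.800,15.400]
diag = √(33.6²+33.6²+33.6²) = √3386.88 = 58.197


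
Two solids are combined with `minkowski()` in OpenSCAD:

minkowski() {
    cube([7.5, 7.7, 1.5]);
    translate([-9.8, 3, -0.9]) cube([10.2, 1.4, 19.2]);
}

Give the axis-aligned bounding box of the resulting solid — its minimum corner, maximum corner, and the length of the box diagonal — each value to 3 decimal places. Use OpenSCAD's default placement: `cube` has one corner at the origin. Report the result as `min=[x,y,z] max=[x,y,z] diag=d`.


A = translate([-9.8, 3, -0.9]) cube([10.2, 1.4, 19.2]) → bbox [-9.8,3,-0.9] .. [0.4,4.4,18.3]
B = cube([7.5, 7.7, 1.5]) → bbox [0,0,0] .. [7.5,7.7,1.5]
lo = A.lo+B.lo = [-9.8+0, 3+0, -0.9+0] = [-9.800,3.000,-0.900]
hi = A.hi+B.hi = [0.4+7.5, 4.4+7.7, 18.3+1.5] = [7.900,12.100,19.800]
diag = √(17.7²+9.1²+20.7²) = √824.59 = 28.716

min=[-9.800,3.000,-0.900] max=[7.900,12.100,19.800] diag=28.716


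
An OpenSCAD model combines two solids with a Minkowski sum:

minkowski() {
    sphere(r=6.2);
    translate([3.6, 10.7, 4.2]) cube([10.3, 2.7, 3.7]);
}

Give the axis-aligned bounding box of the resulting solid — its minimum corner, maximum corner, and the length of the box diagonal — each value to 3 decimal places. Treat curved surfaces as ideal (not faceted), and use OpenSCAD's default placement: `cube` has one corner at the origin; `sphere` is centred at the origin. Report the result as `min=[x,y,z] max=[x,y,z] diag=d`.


A = translate([3.6, 10.7, 4.2]) cube([10.3, 2.7, 3.7]) → bbox [3.6,10.7,4.2] .. [13.9,13.4,7.9]
B = sphere(r=6.2) → bbox [-6.2,-6.2,-6.2] .. [6.2,6.2,6.2]
lo = A.lo+B.lo = [3.6-6.2, 10.7-6.2, 4.2-6.2] = [-2.600,4.500,-2.000]
hi = A.hi+B.hi = [13.9+6.2, 13.4+6.2, 7.9+6.2] = [20.100,19.600,14.100]
diag = √(22.7²+15.1²+16.1²) = √1002.51 = 31.662

min=[-2.600,4.500,-2.000] max=[20.100,19.600,14.100] diag=31.662


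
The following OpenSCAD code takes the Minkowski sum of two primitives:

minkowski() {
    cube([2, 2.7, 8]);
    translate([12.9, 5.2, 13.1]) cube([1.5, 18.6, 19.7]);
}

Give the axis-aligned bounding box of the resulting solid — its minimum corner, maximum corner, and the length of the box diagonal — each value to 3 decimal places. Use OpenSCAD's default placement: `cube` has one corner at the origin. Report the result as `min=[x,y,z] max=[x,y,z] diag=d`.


A = translate([12.9, 5.2, 13.1]) cube([1.5, 18.6, 19.7]) → bbox [12.9,5.2,13.1] .. [14.4,23.8,32.8]
B = cube([2, 2.7, 8]) → bbox [0,0,0] .. [2,2.7,8]
lo = A.lo+B.lo = [12.9+0, 5.2+0, 13.1+0] = [12.900,5.200,13.100]
hi = A.hi+B.hi = [14.4+2, 23.8+2.7, 32.8+8] = [16.400,26.500,40.800]
diag = √(3.5²+21.3²+27.7²) = √1233.23 = 35.117

min=[12.900,5.200,13.100] max=[16.400,26.500,40.800] diag=35.117


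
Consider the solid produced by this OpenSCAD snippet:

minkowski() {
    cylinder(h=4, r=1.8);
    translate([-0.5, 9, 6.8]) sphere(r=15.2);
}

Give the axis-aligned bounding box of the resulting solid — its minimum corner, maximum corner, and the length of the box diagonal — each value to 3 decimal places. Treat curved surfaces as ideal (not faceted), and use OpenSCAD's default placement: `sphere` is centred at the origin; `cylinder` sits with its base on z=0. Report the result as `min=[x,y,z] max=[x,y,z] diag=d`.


min=[-17.500,-8.000,-8.400] max=[16.500,26.000,26.000] diag=59.122

A = translate([-0.5, 9, 6.8]) sphere(r=15.2) → bbox [-15.7,-6.2,-8.4] .. [14.7,24.2,22]
B = cylinder(h=4, r=1.8) → bbox [-1.8,-1.8,0] .. [1.8,1.8,4]
lo = A.lo+B.lo = [-15.7-1.8, -6.2-1.8, -8.4+0] = [-17.500,-8.000,-8.400]
hi = A.hi+B.hi = [14.7+1.8, 24.2+1.8, 22+4] = [16.500,26.000,26.000]
diag = √(34²+34²+34.4²) = √3495.36 = 59.122


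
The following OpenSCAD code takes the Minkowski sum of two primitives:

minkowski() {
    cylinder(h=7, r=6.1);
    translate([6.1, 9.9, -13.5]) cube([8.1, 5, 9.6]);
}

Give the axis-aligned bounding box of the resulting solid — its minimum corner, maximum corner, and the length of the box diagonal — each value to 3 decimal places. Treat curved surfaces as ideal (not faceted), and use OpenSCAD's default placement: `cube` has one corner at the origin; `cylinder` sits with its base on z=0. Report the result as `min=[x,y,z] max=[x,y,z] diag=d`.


A = translate([6.1, 9.9, -13.5]) cube([8.1, 5, 9.6]) → bbox [6.1,9.9,-13.5] .. [14.2,14.9,-3.9]
B = cylinder(h=7, r=6.1) → bbox [-6.1,-6.1,0] .. [6.1,6.1,7]
lo = A.lo+B.lo = [6.1-6.1, 9.9-6.1, -13.5+0] = [0.000,3.800,-13.500]
hi = A.hi+B.hi = [14.2+6.1, 14.9+6.1, -3.9+7] = [20.300,21.000,3.100]
diag = √(20.3²+17.2²+16.6²) = √983.49 = 31.361

min=[0.000,3.800,-13.500] max=[20.300,21.000,3.100] diag=31.361


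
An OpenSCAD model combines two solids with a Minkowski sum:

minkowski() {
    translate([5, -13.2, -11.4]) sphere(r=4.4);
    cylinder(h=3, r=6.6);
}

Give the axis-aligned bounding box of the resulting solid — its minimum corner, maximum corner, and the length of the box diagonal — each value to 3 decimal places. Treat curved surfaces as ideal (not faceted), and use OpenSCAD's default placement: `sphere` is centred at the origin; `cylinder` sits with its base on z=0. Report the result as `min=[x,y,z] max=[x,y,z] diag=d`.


A = translate([5, -13.2, -11.4]) sphere(r=4.4) → bbox [0.6,-17.6,-15.8] .. [9.4,-8.8,-7]
B = cylinder(h=3, r=6.6) → bbox [-6.6,-6.6,0] .. [6.6,6.6,3]
lo = A.lo+B.lo = [0.6-6.6, -17.6-6.6, -15.8+0] = [-6.000,-24.200,-15.800]
hi = A.hi+B.hi = [9.4+6.6, -8.8+6.6, -7+3] = [16.000,-2.200,-4.000]
diag = √(22²+22²+11.8²) = √1107.24 = 33.275

min=[-6.000,-24.200,-15.800] max=[16.000,-2.200,-4.000] diag=33.275


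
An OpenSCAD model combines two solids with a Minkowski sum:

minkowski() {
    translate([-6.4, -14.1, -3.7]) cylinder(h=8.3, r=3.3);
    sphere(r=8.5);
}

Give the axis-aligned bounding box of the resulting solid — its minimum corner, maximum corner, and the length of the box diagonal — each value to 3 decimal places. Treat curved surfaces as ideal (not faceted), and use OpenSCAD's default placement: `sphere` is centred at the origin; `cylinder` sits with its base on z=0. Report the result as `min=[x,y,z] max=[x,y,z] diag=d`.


min=[-18.200,-25.900,-12.200] max=[5.400,-2.300,13.100] diag=41.881

A = translate([-6.4, -14.1, -3.7]) cylinder(h=8.3, r=3.3) → bbox [-9.7,-17.4,-3.7] .. [-3.1,-10.8,4.6]
B = sphere(r=8.5) → bbox [-8.5,-8.5,-8.5] .. [8.5,8.5,8.5]
lo = A.lo+B.lo = [-9.7-8.5, -17.4-8.5, -3.7-8.5] = [-18.200,-25.900,-12.200]
hi = A.hi+B.hi = [-3.1+8.5, -10.8+8.5, 4.6+8.5] = [5.400,-2.300,13.100]
diag = √(23.6²+23.6²+25.3²) = √1754.01 = 41.881


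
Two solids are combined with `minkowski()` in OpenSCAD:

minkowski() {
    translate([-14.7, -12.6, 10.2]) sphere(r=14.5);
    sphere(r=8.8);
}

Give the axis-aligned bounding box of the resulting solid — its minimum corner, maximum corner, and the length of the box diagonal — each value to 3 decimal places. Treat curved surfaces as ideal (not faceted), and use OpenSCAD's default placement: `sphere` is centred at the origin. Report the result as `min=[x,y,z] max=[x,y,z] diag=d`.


min=[-38.000,-35.900,-13.100] max=[8.600,10.700,33.500] diag=80.714

A = translate([-14.7, -12.6, 10.2]) sphere(r=14.5) → bbox [-29.2,-27.1,-4.3] .. [-0.2,1.9,24.7]
B = sphere(r=8.8) → bbox [-8.8,-8.8,-8.8] .. [8.8,8.8,8.8]
lo = A.lo+B.lo = [-29.2-8.8, -27.1-8.8, -4.3-8.8] = [-38.000,-35.900,-13.100]
hi = A.hi+B.hi = [-0.2+8.8, 1.9+8.8, 24.7+8.8] = [8.600,10.700,33.500]
diag = √(46.6²+46.6²+46.6²) = √6514.68 = 80.714


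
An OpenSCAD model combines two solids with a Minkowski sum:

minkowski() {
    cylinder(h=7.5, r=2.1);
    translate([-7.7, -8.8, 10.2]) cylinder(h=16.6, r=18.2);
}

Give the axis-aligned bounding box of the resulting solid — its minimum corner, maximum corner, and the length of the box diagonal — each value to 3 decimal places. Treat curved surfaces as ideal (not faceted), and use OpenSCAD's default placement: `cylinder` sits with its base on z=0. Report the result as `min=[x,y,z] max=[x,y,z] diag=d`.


min=[-28.000,-29.100,10.200] max=[12.600,11.500,34.300] diag=62.270

A = translate([-7.7, -8.8, 10.2]) cylinder(h=16.6, r=18.2) → bbox [-25.9,-27,10.2] .. [10.5,9.4,26.8]
B = cylinder(h=7.5, r=2.1) → bbox [-2.1,-2.1,0] .. [2.1,2.1,7.5]
lo = A.lo+B.lo = [-25.9-2.1, -27-2.1, 10.2+0] = [-28.000,-29.100,10.200]
hi = A.hi+B.hi = [10.5+2.1, 9.4+2.1, 26.8+7.5] = [12.600,11.500,34.300]
diag = √(40.6²+40.6²+24.1²) = √3877.53 = 62.270


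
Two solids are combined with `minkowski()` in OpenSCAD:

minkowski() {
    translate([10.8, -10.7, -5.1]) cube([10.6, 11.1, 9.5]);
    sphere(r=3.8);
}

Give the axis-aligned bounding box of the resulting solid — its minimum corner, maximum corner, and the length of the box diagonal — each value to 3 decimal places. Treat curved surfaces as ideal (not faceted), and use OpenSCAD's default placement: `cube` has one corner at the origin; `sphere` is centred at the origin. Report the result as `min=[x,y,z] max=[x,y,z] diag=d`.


min=[7.000,-14.500,-8.900] max=[25.200,4.200,8.200] diag=31.198

A = translate([10.8, -10.7, -5.1]) cube([10.6, 11.1, 9.5]) → bbox [10.8,-10.7,-5.1] .. [21.4,0.4,4.4]
B = sphere(r=3.8) → bbox [-3.8,-3.8,-3.8] .. [3.8,3.8,3.8]
lo = A.lo+B.lo = [10.8-3.8, -10.7-3.8, -5.1-3.8] = [7.000,-14.500,-8.900]
hi = A.hi+B.hi = [21.4+3.8, 0.4+3.8, 4.4+3.8] = [25.200,4.200,8.200]
diag = √(18.2²+18.7²+17.1²) = √973.34 = 31.198


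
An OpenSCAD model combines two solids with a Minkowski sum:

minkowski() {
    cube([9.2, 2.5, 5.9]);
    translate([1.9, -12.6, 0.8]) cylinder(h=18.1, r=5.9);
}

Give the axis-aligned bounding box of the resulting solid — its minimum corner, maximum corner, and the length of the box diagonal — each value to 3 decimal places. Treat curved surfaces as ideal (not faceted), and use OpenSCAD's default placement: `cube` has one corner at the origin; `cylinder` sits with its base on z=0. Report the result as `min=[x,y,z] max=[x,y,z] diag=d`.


A = translate([1.9, -12.6, 0.8]) cylinder(h=18.1, r=5.9) → bbox [-4,-18.5,0.8] .. [7.8,-6.7,18.9]
B = cube([9.2, 2.5, 5.9]) → bbox [0,0,0] .. [9.2,2.5,5.9]
lo = A.lo+B.lo = [-4+0, -18.5+0, 0.8+0] = [-4.000,-18.500,0.800]
hi = A.hi+B.hi = [7.8+9.2, -6.7+2.5, 18.9+5.9] = [17.000,-4.200,24.800]
diag = √(21²+14.3²+24²) = √1221.49 = 34.950

min=[-4.000,-18.500,0.800] max=[17.000,-4.200,24.800] diag=34.950


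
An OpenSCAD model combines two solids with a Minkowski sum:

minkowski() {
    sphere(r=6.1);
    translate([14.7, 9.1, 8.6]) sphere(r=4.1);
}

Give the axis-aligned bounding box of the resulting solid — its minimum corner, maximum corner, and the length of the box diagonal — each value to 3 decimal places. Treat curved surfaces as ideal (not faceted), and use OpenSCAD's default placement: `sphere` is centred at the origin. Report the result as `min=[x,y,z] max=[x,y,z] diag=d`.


A = translate([14.7, 9.1, 8.6]) sphere(r=4.1) → bbox [10.6,5,4.5] .. [18.8,13.2,12.7]
B = sphere(r=6.1) → bbox [-6.1,-6.1,-6.1] .. [6.1,6.1,6.1]
lo = A.lo+B.lo = [10.6-6.1, 5-6.1, 4.5-6.1] = [4.500,-1.100,-1.600]
hi = A.hi+B.hi = [18.8+6.1, 13.2+6.1, 12.7+6.1] = [24.900,19.300,18.800]
diag = √(20.4²+20.4²+20.4²) = √1248.48 = 35.334

min=[4.500,-1.100,-1.600] max=[24.900,19.300,18.800] diag=35.334


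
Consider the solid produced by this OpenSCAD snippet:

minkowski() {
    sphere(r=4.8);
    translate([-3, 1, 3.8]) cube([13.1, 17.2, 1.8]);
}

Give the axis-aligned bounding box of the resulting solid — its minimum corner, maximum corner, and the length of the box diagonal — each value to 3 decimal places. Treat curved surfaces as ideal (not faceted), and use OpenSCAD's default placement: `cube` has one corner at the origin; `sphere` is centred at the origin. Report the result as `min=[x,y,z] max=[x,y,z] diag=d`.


min=[-7.800,-3.800,-1.000] max=[14.900,23.000,10.400] diag=36.925

A = translate([-3, 1, 3.8]) cube([13.1, 17.2, 1.8]) → bbox [-3,1,3.8] .. [10.1,18.2,5.6]
B = sphere(r=4.8) → bbox [-4.8,-4.8,-4.8] .. [4.8,4.8,4.8]
lo = A.lo+B.lo = [-3-4.8, 1-4.8, 3.8-4.8] = [-7.800,-3.800,-1.000]
hi = A.hi+B.hi = [10.1+4.8, 18.2+4.8, 5.6+4.8] = [14.900,23.000,10.400]
diag = √(22.7²+26.8²+11.4²) = √1363.49 = 36.925


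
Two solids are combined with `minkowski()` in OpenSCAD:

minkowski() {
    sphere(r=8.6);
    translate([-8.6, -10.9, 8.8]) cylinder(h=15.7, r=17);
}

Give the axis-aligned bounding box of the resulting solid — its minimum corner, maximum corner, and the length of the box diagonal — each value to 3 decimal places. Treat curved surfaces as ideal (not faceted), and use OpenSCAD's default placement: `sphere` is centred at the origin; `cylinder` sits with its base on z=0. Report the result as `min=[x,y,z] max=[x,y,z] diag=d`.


A = translate([-8.6, -10.9, 8.8]) cylinder(h=15.7, r=17) → bbox [-25.6,-27.9,8.8] .. [8.4,6.1,24.5]
B = sphere(r=8.6) → bbox [-8.6,-8.6,-8.6] .. [8.6,8.6,8.6]
lo = A.lo+B.lo = [-25.6-8.6, -27.9-8.6, 8.8-8.6] = [-34.200,-36.500,0.200]
hi = A.hi+B.hi = [8.4+8.6, 6.1+8.6, 24.5+8.6] = [17.000,14.700,33.100]
diag = √(51.2²+51.2²+32.9²) = √6325.29 = 79.532

min=[-34.200,-36.500,0.200] max=[17.000,14.700,33.100] diag=79.532


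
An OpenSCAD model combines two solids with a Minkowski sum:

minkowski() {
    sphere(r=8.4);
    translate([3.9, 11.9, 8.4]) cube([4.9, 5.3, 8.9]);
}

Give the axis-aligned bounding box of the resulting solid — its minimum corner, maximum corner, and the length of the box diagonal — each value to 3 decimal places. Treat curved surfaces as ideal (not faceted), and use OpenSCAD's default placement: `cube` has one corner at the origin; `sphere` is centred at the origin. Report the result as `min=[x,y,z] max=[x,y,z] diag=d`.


min=[-4.500,3.500,0.000] max=[17.200,25.600,25.700] diag=40.247

A = translate([3.9, 11.9, 8.4]) cube([4.9, 5.3, 8.9]) → bbox [3.9,11.9,8.4] .. [8.8,17.2,17.3]
B = sphere(r=8.4) → bbox [-8.4,-8.4,-8.4] .. [8.4,8.4,8.4]
lo = A.lo+B.lo = [3.9-8.4, 11.9-8.4, 8.4-8.4] = [-4.500,3.500,0.000]
hi = A.hi+B.hi = [8.8+8.4, 17.2+8.4, 17.3+8.4] = [17.200,25.600,25.700]
diag = √(21.7²+22.1²+25.7²) = √1619.79 = 40.247


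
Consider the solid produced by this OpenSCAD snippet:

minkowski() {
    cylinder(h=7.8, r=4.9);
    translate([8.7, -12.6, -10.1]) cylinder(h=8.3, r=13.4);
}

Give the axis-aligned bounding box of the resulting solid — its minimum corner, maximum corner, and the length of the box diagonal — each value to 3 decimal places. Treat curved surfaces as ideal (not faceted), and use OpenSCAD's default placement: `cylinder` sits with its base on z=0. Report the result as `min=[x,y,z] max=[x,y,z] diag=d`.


A = translate([8.7, -12.6, -10.1]) cylinder(h=8.3, r=13.4) → bbox [-4.7,-26,-10.1] .. [22.1,0.8,-1.8]
B = cylinder(h=7.8, r=4.9) → bbox [-4.9,-4.9,0] .. [4.9,4.9,7.8]
lo = A.lo+B.lo = [-4.7-4.9, -26-4.9, -10.1+0] = [-9.600,-30.900,-10.100]
hi = A.hi+B.hi = [22.1+4.9, 0.8+4.9, -1.8+7.8] = [27.000,5.700,6.000]
diag = √(36.6²+36.6²+16.1²) = √2938.33 = 54.206

min=[-9.600,-30.900,-10.100] max=[27.000,5.700,6.000] diag=54.206


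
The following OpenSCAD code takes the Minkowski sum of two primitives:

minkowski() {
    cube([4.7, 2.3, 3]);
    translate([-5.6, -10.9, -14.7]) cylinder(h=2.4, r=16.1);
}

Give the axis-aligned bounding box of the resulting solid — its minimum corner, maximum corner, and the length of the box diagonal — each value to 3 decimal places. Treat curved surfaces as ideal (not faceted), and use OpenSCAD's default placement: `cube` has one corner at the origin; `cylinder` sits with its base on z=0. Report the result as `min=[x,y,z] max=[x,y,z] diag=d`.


A = translate([-5.6, -10.9, -14.7]) cylinder(h=2.4, r=16.1) → bbox [-21.7,-27,-14.7] .. [10.5,5.2,-12.3]
B = cube([4.7, 2.3, 3]) → bbox [0,0,0] .. [4.7,2.3,3]
lo = A.lo+B.lo = [-21.7+0, -27+0, -14.7+0] = [-21.700,-27.000,-14.700]
hi = A.hi+B.hi = [10.5+4.7, 5.2+2.3, -12.3+3] = [15.200,7.500,-9.300]
diag = √(36.9²+34.5²+5.4²) = √2581.02 = 50.804

min=[-21.700,-27.000,-14.700] max=[15.200,7.500,-9.300] diag=50.804


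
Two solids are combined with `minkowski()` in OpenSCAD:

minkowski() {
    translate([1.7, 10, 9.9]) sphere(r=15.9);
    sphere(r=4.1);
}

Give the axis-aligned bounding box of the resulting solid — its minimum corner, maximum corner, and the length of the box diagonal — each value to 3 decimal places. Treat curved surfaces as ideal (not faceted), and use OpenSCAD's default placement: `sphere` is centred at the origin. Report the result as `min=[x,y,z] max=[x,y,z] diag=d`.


min=[-18.300,-10.000,-10.100] max=[21.700,30.000,29.900] diag=69.282

A = translate([1.7, 10, 9.9]) sphere(r=15.9) → bbox [-14.2,-5.9,-6] .. [17.6,25.9,25.8]
B = sphere(r=4.1) → bbox [-4.1,-4.1,-4.1] .. [4.1,4.1,4.1]
lo = A.lo+B.lo = [-14.2-4.1, -5.9-4.1, -6-4.1] = [-18.300,-10.000,-10.100]
hi = A.hi+B.hi = [17.6+4.1, 25.9+4.1, 25.8+4.1] = [21.700,30.000,29.900]
diag = √(40²+40²+40²) = √4800 = 69.282


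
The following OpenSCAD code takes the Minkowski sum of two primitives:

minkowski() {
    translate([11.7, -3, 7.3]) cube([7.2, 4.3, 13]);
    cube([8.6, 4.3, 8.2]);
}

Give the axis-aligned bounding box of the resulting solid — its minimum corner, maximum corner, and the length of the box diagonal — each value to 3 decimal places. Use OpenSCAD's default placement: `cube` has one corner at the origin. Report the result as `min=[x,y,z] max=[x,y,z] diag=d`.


min=[11.700,-3.000,7.300] max=[27.500,5.600,28.500] diag=27.804

A = translate([11.7, -3, 7.3]) cube([7.2, 4.3, 13]) → bbox [11.7,-3,7.3] .. [18.9,1.3,20.3]
B = cube([8.6, 4.3, 8.2]) → bbox [0,0,0] .. [8.6,4.3,8.2]
lo = A.lo+B.lo = [11.7+0, -3+0, 7.3+0] = [11.700,-3.000,7.300]
hi = A.hi+B.hi = [18.9+8.6, 1.3+4.3, 20.3+8.2] = [27.500,5.600,28.500]
diag = √(15.8²+8.6²+21.2²) = √773.04 = 27.804


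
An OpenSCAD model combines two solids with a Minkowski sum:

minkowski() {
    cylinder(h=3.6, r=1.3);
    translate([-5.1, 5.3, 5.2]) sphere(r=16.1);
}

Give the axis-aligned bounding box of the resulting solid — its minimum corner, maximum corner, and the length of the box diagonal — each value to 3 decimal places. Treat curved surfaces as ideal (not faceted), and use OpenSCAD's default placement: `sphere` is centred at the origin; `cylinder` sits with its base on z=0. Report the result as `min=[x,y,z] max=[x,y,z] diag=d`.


min=[-22.500,-12.100,-10.900] max=[12.300,22.700,24.900] diag=60.858

A = translate([-5.1, 5.3, 5.2]) sphere(r=16.1) → bbox [-21.2,-10.8,-10.9] .. [11,21.4,21.3]
B = cylinder(h=3.6, r=1.3) → bbox [-1.3,-1.3,0] .. [1.3,1.3,3.6]
lo = A.lo+B.lo = [-21.2-1.3, -10.8-1.3, -10.9+0] = [-22.500,-12.100,-10.900]
hi = A.hi+B.hi = [11+1.3, 21.4+1.3, 21.3+3.6] = [12.300,22.700,24.900]
diag = √(34.8²+34.8²+35.8²) = √3703.72 = 60.858


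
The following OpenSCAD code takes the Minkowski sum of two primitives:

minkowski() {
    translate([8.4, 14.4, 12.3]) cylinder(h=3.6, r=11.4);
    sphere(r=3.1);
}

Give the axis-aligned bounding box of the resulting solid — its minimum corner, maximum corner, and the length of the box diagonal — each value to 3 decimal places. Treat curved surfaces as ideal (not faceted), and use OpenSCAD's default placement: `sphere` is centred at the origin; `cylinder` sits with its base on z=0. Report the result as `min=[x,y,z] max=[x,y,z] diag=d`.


A = translate([8.4, 14.4, 12.3]) cylinder(h=3.6, r=11.4) → bbox [-3,3,12.3] .. [19.8,25.8,15.9]
B = sphere(r=3.1) → bbox [-3.1,-3.1,-3.1] .. [3.1,3.1,3.1]
lo = A.lo+B.lo = [-3-3.1, 3-3.1, 12.3-3.1] = [-6.100,-0.100,9.200]
hi = A.hi+B.hi = [19.8+3.1, 25.8+3.1, 15.9+3.1] = [22.900,28.900,19.000]
diag = √(29²+29²+9.8²) = √1778.04 = 42.167

min=[-6.100,-0.100,9.200] max=[22.900,28.900,19.000] diag=42.167


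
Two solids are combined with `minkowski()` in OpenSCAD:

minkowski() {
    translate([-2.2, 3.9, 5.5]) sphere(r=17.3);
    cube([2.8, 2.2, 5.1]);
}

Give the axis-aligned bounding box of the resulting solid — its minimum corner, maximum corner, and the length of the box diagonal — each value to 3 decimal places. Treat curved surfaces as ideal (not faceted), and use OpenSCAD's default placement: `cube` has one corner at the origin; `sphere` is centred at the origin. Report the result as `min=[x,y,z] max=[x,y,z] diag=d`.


min=[-19.500,-13.400,-11.800] max=[17.900,23.400,27.900] diag=65.796

A = translate([-2.2, 3.9, 5.5]) sphere(r=17.3) → bbox [-19.5,-13.4,-11.8] .. [15.1,21.2,22.8]
B = cube([2.8, 2.2, 5.1]) → bbox [0,0,0] .. [2.8,2.2,5.1]
lo = A.lo+B.lo = [-19.5+0, -13.4+0, -11.8+0] = [-19.500,-13.400,-11.800]
hi = A.hi+B.hi = [15.1+2.8, 21.2+2.2, 22.8+5.1] = [17.900,23.400,27.900]
diag = √(37.4²+36.8²+39.7²) = √4329.09 = 65.796


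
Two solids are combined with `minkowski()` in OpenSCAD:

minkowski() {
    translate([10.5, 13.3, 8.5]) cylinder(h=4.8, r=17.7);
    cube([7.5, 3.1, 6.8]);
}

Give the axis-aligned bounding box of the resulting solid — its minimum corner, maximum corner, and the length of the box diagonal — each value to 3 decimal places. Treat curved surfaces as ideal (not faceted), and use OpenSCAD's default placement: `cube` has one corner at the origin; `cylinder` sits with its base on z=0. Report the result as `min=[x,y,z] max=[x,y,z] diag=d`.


A = translate([10.5, 13.3, 8.5]) cylinder(h=4.8, r=17.7) → bbox [-7.2,-4.4,8.5] .. [28.2,31,13.3]
B = cube([7.5, 3.1, 6.8]) → bbox [0,0,0] .. [7.5,3.1,6.8]
lo = A.lo+B.lo = [-7.2+0, -4.4+0, 8.5+0] = [-7.200,-4.400,8.500]
hi = A.hi+B.hi = [28.2+7.5, 31+3.1, 13.3+6.8] = [35.700,34.100,20.100]
diag = √(42.9²+38.5²+11.6²) = √3457.22 = 58.798

min=[-7.200,-4.400,8.500] max=[35.700,34.100,20.100] diag=58.798


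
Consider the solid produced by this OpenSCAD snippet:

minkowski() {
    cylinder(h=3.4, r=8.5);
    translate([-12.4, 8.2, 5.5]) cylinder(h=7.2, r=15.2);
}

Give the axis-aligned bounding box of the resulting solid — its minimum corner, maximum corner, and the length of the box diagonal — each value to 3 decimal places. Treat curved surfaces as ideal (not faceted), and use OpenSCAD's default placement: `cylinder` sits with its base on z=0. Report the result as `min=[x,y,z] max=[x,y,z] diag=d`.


A = translate([-12.4, 8.2, 5.5]) cylinder(h=7.2, r=15.2) → bbox [-27.6,-7,5.5] .. [2.8,23.4,12.7]
B = cylinder(h=3.4, r=8.5) → bbox [-8.5,-8.5,0] .. [8.5,8.5,3.4]
lo = A.lo+B.lo = [-27.6-8.5, -7-8.5, 5.5+0] = [-36.100,-15.500,5.500]
hi = A.hi+B.hi = [2.8+8.5, 23.4+8.5, 12.7+3.4] = [11.300,31.900,16.100]
diag = √(47.4²+47.4²+10.6²) = √4605.88 = 67.867

min=[-36.100,-15.500,5.500] max=[11.300,31.900,16.100] diag=67.867


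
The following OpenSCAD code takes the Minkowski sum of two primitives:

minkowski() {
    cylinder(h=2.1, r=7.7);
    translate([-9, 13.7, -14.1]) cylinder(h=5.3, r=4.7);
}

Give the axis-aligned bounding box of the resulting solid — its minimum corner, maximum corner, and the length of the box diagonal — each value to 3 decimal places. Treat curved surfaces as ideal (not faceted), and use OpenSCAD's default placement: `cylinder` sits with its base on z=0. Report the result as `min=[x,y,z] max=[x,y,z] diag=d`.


A = translate([-9, 13.7, -14.1]) cylinder(h=5.3, r=4.7) → bbox [-13.7,9,-14.1] .. [-4.3,18.4,-8.8]
B = cylinder(h=2.1, r=7.7) → bbox [-7.7,-7.7,0] .. [7.7,7.7,2.1]
lo = A.lo+B.lo = [-13.7-7.7, 9-7.7, -14.1+0] = [-21.400,1.300,-14.100]
hi = A.hi+B.hi = [-4.3+7.7, 18.4+7.7, -8.8+2.1] = [3.400,26.100,-6.700]
diag = √(24.8²+24.8²+7.4²) = √1284.84 = 35.845

min=[-21.400,1.300,-14.100] max=[3.400,26.100,-6.700] diag=35.845


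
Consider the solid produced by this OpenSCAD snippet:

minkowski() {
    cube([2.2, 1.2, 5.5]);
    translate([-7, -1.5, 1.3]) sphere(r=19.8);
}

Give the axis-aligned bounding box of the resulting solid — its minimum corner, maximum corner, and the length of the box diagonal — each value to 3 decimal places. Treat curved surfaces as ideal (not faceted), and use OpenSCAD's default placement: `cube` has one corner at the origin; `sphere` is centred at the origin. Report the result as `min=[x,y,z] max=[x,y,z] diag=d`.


min=[-26.800,-21.300,-18.500] max=[15.000,19.500,26.600] diag=73.796

A = translate([-7, -1.5, 1.3]) sphere(r=19.8) → bbox [-26.8,-21.3,-18.5] .. [12.8,18.3,21.1]
B = cube([2.2, 1.2, 5.5]) → bbox [0,0,0] .. [2.2,1.2,5.5]
lo = A.lo+B.lo = [-26.8+0, -21.3+0, -18.5+0] = [-26.800,-21.300,-18.500]
hi = A.hi+B.hi = [12.8+2.2, 18.3+1.2, 21.1+5.5] = [15.000,19.500,26.600]
diag = √(41.8²+40.8²+45.1²) = √5445.89 = 73.796


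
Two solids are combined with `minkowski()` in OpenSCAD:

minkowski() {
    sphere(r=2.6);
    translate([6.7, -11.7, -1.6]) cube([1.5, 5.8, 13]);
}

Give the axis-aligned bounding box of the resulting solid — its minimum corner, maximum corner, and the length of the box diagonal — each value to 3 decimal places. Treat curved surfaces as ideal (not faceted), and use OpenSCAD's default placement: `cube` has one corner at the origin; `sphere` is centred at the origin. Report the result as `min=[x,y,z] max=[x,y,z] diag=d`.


min=[4.100,-14.300,-4.200] max=[10.800,-3.300,14.000] diag=22.296

A = translate([6.7, -11.7, -1.6]) cube([1.5, 5.8, 13]) → bbox [6.7,-11.7,-1.6] .. [8.2,-5.9,11.4]
B = sphere(r=2.6) → bbox [-2.6,-2.6,-2.6] .. [2.6,2.6,2.6]
lo = A.lo+B.lo = [6.7-2.6, -11.7-2.6, -1.6-2.6] = [4.100,-14.300,-4.200]
hi = A.hi+B.hi = [8.2+2.6, -5.9+2.6, 11.4+2.6] = [10.800,-3.300,14.000]
diag = √(6.7²+11²+18.2²) = √497.13 = 22.296


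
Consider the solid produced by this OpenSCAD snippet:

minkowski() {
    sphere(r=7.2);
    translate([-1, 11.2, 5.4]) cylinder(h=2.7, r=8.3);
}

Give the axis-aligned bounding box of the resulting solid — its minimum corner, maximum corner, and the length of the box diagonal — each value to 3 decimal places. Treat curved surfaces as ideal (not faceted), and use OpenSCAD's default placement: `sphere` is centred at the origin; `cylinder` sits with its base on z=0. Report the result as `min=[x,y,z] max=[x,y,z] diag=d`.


A = translate([-1, 11.2, 5.4]) cylinder(h=2.7, r=8.3) → bbox [-9.3,2.9,5.4] .. [7.3,19.5,8.1]
B = sphere(r=7.2) → bbox [-7.2,-7.2,-7.2] .. [7.2,7.2,7.2]
lo = A.lo+B.lo = [-9.3-7.2, 2.9-7.2, 5.4-7.2] = [-16.500,-4.300,-1.800]
hi = A.hi+B.hi = [7.3+7.2, 19.5+7.2, 8.1+7.2] = [14.500,26.700,15.300]
diag = √(31²+31²+17.1²) = √2214.41 = 47.058

min=[-16.500,-4.300,-1.800] max=[14.500,26.700,15.300] diag=47.058


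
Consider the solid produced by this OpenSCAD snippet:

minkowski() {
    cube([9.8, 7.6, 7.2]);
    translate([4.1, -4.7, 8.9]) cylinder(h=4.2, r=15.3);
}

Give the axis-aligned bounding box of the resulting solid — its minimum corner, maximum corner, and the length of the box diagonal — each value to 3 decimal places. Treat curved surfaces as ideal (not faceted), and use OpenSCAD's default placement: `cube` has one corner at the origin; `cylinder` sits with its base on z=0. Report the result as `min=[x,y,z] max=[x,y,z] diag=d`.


min=[-11.200,-20.000,8.900] max=[29.200,18.200,20.300] diag=56.757

A = translate([4.1, -4.7, 8.9]) cylinder(h=4.2, r=15.3) → bbox [-11.2,-20,8.9] .. [19.4,10.6,13.1]
B = cube([9.8, 7.6, 7.2]) → bbox [0,0,0] .. [9.8,7.6,7.2]
lo = A.lo+B.lo = [-11.2+0, -20+0, 8.9+0] = [-11.200,-20.000,8.900]
hi = A.hi+B.hi = [19.4+9.8, 10.6+7.6, 13.1+7.2] = [29.200,18.200,20.300]
diag = √(40.4²+38.2²+11.4²) = √3221.36 = 56.757


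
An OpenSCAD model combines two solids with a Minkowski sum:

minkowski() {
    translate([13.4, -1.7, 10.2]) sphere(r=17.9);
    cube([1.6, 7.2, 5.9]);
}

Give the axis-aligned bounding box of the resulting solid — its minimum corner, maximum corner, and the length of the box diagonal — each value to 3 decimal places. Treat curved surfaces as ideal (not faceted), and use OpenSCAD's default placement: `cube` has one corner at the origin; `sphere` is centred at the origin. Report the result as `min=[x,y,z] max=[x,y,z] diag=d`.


min=[-4.500,-19.600,-7.700] max=[32.900,23.400,34.000] diag=70.616

A = translate([13.4, -1.7, 10.2]) sphere(r=17.9) → bbox [-4.5,-19.6,-7.7] .. [31.3,16.2,28.1]
B = cube([1.6, 7.2, 5.9]) → bbox [0,0,0] .. [1.6,7.2,5.9]
lo = A.lo+B.lo = [-4.5+0, -19.6+0, -7.7+0] = [-4.500,-19.600,-7.700]
hi = A.hi+B.hi = [31.3+1.6, 16.2+7.2, 28.1+5.9] = [32.900,23.400,34.000]
diag = √(37.4²+43²+41.7²) = √4986.65 = 70.616


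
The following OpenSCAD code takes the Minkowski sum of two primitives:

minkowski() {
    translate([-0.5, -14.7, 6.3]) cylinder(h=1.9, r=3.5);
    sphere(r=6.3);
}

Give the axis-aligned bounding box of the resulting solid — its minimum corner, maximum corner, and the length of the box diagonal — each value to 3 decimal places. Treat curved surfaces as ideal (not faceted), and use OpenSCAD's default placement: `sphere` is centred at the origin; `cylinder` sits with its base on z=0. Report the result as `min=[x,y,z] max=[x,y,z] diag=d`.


A = translate([-0.5, -14.7, 6.3]) cylinder(h=1.9, r=3.5) → bbox [-4,-18.2,6.3] .. [3,-11.2,8.2]
B = sphere(r=6.3) → bbox [-6.3,-6.3,-6.3] .. [6.3,6.3,6.3]
lo = A.lo+B.lo = [-4-6.3, -18.2-6.3, 6.3-6.3] = [-10.300,-24.500,0.000]
hi = A.hi+B.hi = [3+6.3, -11.2+6.3, 8.2+6.3] = [9.300,-4.900,14.500]
diag = √(19.6²+19.6²+14.5²) = √978.57 = 31.282

min=[-10.300,-24.500,0.000] max=[9.300,-4.900,14.500] diag=31.282


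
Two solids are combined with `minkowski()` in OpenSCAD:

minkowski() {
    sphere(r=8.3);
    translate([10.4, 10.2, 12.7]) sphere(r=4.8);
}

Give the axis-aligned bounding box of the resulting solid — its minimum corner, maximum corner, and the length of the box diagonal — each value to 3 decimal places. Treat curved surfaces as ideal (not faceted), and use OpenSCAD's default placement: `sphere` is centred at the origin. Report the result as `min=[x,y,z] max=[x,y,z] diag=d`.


min=[-2.700,-2.900,-0.400] max=[23.500,23.300,25.800] diag=45.380

A = translate([10.4, 10.2, 12.7]) sphere(r=4.8) → bbox [5.6,5.4,7.9] .. [15.2,15,17.5]
B = sphere(r=8.3) → bbox [-8.3,-8.3,-8.3] .. [8.3,8.3,8.3]
lo = A.lo+B.lo = [5.6-8.3, 5.4-8.3, 7.9-8.3] = [-2.700,-2.900,-0.400]
hi = A.hi+B.hi = [15.2+8.3, 15+8.3, 17.5+8.3] = [23.500,23.300,25.800]
diag = √(26.2²+26.2²+26.2²) = √2059.32 = 45.380
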